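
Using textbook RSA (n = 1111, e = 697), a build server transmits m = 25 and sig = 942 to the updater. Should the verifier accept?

reject

sig^697 mod 1111 = 1095
The recovered value 1095 does not match the digest 25.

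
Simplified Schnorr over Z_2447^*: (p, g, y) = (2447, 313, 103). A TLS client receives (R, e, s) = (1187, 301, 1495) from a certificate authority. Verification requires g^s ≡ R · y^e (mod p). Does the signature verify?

g^s mod p:
313^2 = 97969 ≡ 89
313^4 ≡ 89^2 = 7921 ≡ 580
313^8 ≡ 580^2 = 336400 ≡ 1161
313^16 ≡ 1161^2 = 1347921 ≡ 2071
313^32 ≡ 2071^2 = 4289041 ≡ 1897
313^64 ≡ 1897^2 = 3598609 ≡ 1519
313^128 ≡ 1519^2 = 2307361 ≡ 2287
313^256 ≡ 2287^2 = 5230369 ≡ 1130
313^512 ≡ 1130^2 = 1276900 ≡ 2013
313^1024 ≡ 2013^2 = 4052169 ≡ 2384
1495 = 1024 + 256 + 128 + 64 + 16 + 4 + 2 + 1, so 313^1495 ≡ 2384·1130·2287·1519·2071·580·89·313 ≡ 898 (mod 2447)
R · y^e mod p:
103^2 = 10609 ≡ 821
103^4 ≡ 821^2 = 674041 ≡ 1116
103^8 ≡ 1116^2 = 1245456 ≡ 2380
103^16 ≡ 2380^2 = 5664400 ≡ 2042
103^32 ≡ 2042^2 = 4169764 ≡ 76
103^64 ≡ 76^2 = 5776 ≡ 882
103^128 ≡ 882^2 = 777924 ≡ 2225
103^256 ≡ 2225^2 = 4950625 ≡ 344
301 = 256 + 32 + 8 + 4 + 1, so 103^301 ≡ 344·76·2380·1116·103 ≡ 2273 (mod 2447)
1187·2273 = 2698051 ≡ 1457 (mod 2447)
898 ≠ 1457; the check fails.

does not verify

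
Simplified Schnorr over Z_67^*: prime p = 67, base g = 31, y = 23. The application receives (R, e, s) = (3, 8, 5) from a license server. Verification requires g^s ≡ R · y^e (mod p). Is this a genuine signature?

forged

g^s mod p:
31^2 = 961 ≡ 23
31^4 ≡ 23^2 = 529 ≡ 60
5 = 4 + 1, so 31^5 ≡ 60·31 ≡ 51 (mod 67)
R · y^e mod p:
23^2 = 529 ≡ 60
23^4 ≡ 60^2 = 3600 ≡ 49
23^8 ≡ 49^2 = 2401 ≡ 56
3·56 = 168 ≡ 34 (mod 67)
51 ≠ 34; the check fails.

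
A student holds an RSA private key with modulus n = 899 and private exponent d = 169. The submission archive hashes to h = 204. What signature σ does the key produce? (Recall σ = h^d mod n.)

320

h^2 ≡ 204^2 = 41616 ≡ 262
h^4 ≡ 262^2 = 68644 ≡ 320
h^8 ≡ 320^2 = 102400 ≡ 813
h^16 ≡ 813^2 = 660969 ≡ 204
h^32 ≡ 204^2 = 41616 ≡ 262
h^64 ≡ 262^2 = 68644 ≡ 320
h^128 ≡ 320^2 = 102400 ≡ 813
169 = 128 + 32 + 8 + 1, so h^169 ≡ 813·262·813·204 ≡ 320 (mod 899)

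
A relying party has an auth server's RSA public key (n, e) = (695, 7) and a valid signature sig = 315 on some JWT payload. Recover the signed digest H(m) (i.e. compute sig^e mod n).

Squares mod 695: sig^1≡315, sig^2≡535, sig^4≡580
7 = 4 + 2 + 1, so sig^7 ≡ 580·535·315 ≡ 395 (mod 695)

395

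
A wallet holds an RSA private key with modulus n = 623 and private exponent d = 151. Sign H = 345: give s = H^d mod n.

H^2 ≡ 345^2 = 119025 ≡ 32
H^4 ≡ 32^2 = 1024 ≡ 401
H^8 ≡ 401^2 = 160801 ≡ 67
H^16 ≡ 67^2 = 4489 ≡ 128
H^32 ≡ 128^2 = 16384 ≡ 186
H^64 ≡ 186^2 = 34596 ≡ 331
H^128 ≡ 331^2 = 109561 ≡ 536
151 = 128 + 16 + 4 + 2 + 1, so H^151 ≡ 536·128·401·32·345 ≡ 156 (mod 623)

156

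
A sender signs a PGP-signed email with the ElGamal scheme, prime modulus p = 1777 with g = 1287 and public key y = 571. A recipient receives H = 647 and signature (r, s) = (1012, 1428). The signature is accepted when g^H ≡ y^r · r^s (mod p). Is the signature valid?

Left side g^H mod p:
1287^647 mod 1777 = 1368
Right side y^r · r^s mod p:
571^1012 mod 1777 = 1307
1012^1428 mod 1777 = 524
1307·524 = 684868 ≡ 723 (mod 1777)
1368 ≠ 723, so verification fails.

invalid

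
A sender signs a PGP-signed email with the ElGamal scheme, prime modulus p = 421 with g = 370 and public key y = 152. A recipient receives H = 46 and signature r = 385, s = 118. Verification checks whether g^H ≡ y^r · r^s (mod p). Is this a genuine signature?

Left side g^H mod p:
370^2 = 136900 ≡ 75
370^4 ≡ 75^2 = 5625 ≡ 152
370^8 ≡ 152^2 = 23104 ≡ 370
370^16 ≡ 370^2 = 136900 ≡ 75
370^32 ≡ 75^2 = 5625 ≡ 152
46 = 32 + 8 + 4 + 2, so 370^46 ≡ 152·370·152·75 ≡ 152 (mod 421)
Right side y^r · r^s mod p:
152^2 = 23104 ≡ 370
152^4 ≡ 370^2 = 136900 ≡ 75
152^8 ≡ 75^2 = 5625 ≡ 152
152^16 ≡ 152^2 = 23104 ≡ 370
152^32 ≡ 370^2 = 136900 ≡ 75
152^64 ≡ 75^2 = 5625 ≡ 152
152^128 ≡ 152^2 = 23104 ≡ 370
152^256 ≡ 370^2 = 136900 ≡ 75
385 = 256 + 128 + 1, so 152^385 ≡ 75·370·152 ≡ 1 (mod 421)
385^2 = 148225 ≡ 33
385^4 ≡ 33^2 = 1089 ≡ 247
385^8 ≡ 247^2 = 61009 ≡ 385
385^16 ≡ 385^2 = 148225 ≡ 33
385^32 ≡ 33^2 = 1089 ≡ 247
385^64 ≡ 247^2 = 61009 ≡ 385
118 = 64 + 32 + 16 + 4 + 2, so 385^118 ≡ 385·247·33·247·33 ≡ 152 (mod 421)
1·152 = 152 ≡ 152 (mod 421)
152 ≡ 152 (mod 421), so the signature is genuine.

genuine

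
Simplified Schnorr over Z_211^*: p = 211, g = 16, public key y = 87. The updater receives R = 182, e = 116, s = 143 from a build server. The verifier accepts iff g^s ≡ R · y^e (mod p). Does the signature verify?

does not verify

g^s mod p:
16^2 = 256 ≡ 45
16^4 ≡ 45^2 = 2025 ≡ 126
16^8 ≡ 126^2 = 15876 ≡ 51
16^16 ≡ 51^2 = 2601 ≡ 69
16^32 ≡ 69^2 = 4761 ≡ 119
16^64 ≡ 119^2 = 14161 ≡ 24
16^128 ≡ 24^2 = 576 ≡ 154
143 = 128 + 8 + 4 + 2 + 1, so 16^143 ≡ 154·51·126·45·16 ≡ 163 (mod 211)
R · y^e mod p:
87^2 = 7569 ≡ 184
87^4 ≡ 184^2 = 33856 ≡ 96
87^8 ≡ 96^2 = 9216 ≡ 143
87^16 ≡ 143^2 = 20449 ≡ 193
87^32 ≡ 193^2 = 37249 ≡ 113
87^64 ≡ 113^2 = 12769 ≡ 109
116 = 64 + 32 + 16 + 4, so 87^116 ≡ 109·113·193·96 ≡ 5 (mod 211)
182·5 = 910 ≡ 66 (mod 211)
163 ≠ 66; the check fails.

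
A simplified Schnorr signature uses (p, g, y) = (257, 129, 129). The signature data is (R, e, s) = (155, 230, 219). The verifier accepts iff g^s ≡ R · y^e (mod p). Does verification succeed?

g^s mod p:
129^2 = 16641 ≡ 193
129^4 ≡ 193^2 = 37249 ≡ 241
129^8 ≡ 241^2 = 58081 ≡ 256
129^16 ≡ 256^2 = 65536 ≡ 1
129^32 ≡ 1^2 = 1
129^64 ≡ 1^2 = 1
129^128 ≡ 1^2 = 1
219 = 128 + 64 + 16 + 8 + 2 + 1, so 129^219 ≡ 1·1·1·256·193·129 ≡ 32 (mod 257)
R · y^e mod p:
129^2 = 16641 ≡ 193
129^4 ≡ 193^2 = 37249 ≡ 241
129^8 ≡ 241^2 = 58081 ≡ 256
129^16 ≡ 256^2 = 65536 ≡ 1
129^32 ≡ 1^2 = 1
129^64 ≡ 1^2 = 1
129^128 ≡ 1^2 = 1
230 = 128 + 64 + 32 + 4 + 2, so 129^230 ≡ 1·1·1·241·193 ≡ 253 (mod 257)
155·253 = 39215 ≡ 151 (mod 257)
32 ≠ 151; the check fails.

fails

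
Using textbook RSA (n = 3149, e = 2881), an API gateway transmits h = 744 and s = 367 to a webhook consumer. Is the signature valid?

Squares mod 3149: s^1≡367, s^2≡2431, s^4≡2237, s^8≡408, s^16≡2716, s^32≡1698, s^64≡1869, s^128≡920, s^256≡2468, s^512≡858, s^1024≡2447, s^2048≡1560
2881 = 2048 + 512 + 256 + 64 + 1, so s^2881 ≡ 1560·858·2468·1869·367 ≡ 2432 (mod 3149)
s^2881 mod 3149 = 2432, but h = 744.

invalid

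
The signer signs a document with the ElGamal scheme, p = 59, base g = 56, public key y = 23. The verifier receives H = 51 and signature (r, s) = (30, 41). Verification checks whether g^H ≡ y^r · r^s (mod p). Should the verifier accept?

reject

Left side g^H mod p:
56^2 = 3136 ≡ 9
56^4 ≡ 9^2 = 81 ≡ 22
56^8 ≡ 22^2 = 484 ≡ 12
56^16 ≡ 12^2 = 144 ≡ 26
56^32 ≡ 26^2 = 676 ≡ 27
51 = 32 + 16 + 2 + 1, so 56^51 ≡ 27·26·9·56 ≡ 44 (mod 59)
Right side y^r · r^s mod p:
23^2 = 529 ≡ 57
23^4 ≡ 57^2 = 3249 ≡ 4
23^8 ≡ 4^2 = 16
23^16 ≡ 16^2 = 256 ≡ 20
30 = 16 + 8 + 4 + 2, so 23^30 ≡ 20·16·4·57 ≡ 36 (mod 59)
30^2 = 900 ≡ 15
30^4 ≡ 15^2 = 225 ≡ 48
30^8 ≡ 48^2 = 2304 ≡ 3
30^16 ≡ 3^2 = 9
30^32 ≡ 9^2 = 81 ≡ 22
41 = 32 + 8 + 1, so 30^41 ≡ 22·3·30 ≡ 33 (mod 59)
36·33 = 1188 ≡ 8 (mod 59)
44 ≠ 8, so verification fails.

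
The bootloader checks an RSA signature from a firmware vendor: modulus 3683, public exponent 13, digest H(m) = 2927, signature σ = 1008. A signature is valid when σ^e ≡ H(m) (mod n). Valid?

no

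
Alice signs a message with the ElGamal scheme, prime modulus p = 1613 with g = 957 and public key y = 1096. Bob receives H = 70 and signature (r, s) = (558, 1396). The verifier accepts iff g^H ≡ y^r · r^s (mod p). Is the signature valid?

Left side g^H mod p:
957^2 = 915849 ≡ 1278
957^4 ≡ 1278^2 = 1633284 ≡ 928
957^8 ≡ 928^2 = 861184 ≡ 1455
957^16 ≡ 1455^2 = 2117025 ≡ 769
957^32 ≡ 769^2 = 591361 ≡ 1003
957^64 ≡ 1003^2 = 1006009 ≡ 1110
70 = 64 + 4 + 2, so 957^70 ≡ 1110·928·1278 ≡ 355 (mod 1613)
Right side y^r · r^s mod p:
1096^2 = 1201216 ≡ 1144
1096^4 ≡ 1144^2 = 1308736 ≡ 593
1096^8 ≡ 593^2 = 351649 ≡ 15
1096^16 ≡ 15^2 = 225
1096^32 ≡ 225^2 = 50625 ≡ 622
1096^64 ≡ 622^2 = 386884 ≡ 1377
1096^128 ≡ 1377^2 = 1896129 ≡ 854
1096^256 ≡ 854^2 = 729316 ≡ 240
1096^512 ≡ 240^2 = 57600 ≡ 1145
558 = 512 + 32 + 8 + 4 + 2, so 1096^558 ≡ 1145·622·15·593·1144 ≡ 1109 (mod 1613)
558^2 = 311364 ≡ 55
558^4 ≡ 55^2 = 3025 ≡ 1412
558^8 ≡ 1412^2 = 1993744 ≡ 76
558^16 ≡ 76^2 = 5776 ≡ 937
558^32 ≡ 937^2 = 877969 ≡ 497
558^64 ≡ 497^2 = 247009 ≡ 220
558^128 ≡ 220^2 = 48400 ≡ 10
558^256 ≡ 10^2 = 100
558^512 ≡ 100^2 = 10000 ≡ 322
558^1024 ≡ 322^2 = 103684 ≡ 452
1396 = 1024 + 256 + 64 + 32 + 16 + 4, so 558^1396 ≡ 452·100·220·497·937·1412 ≡ 1281 (mod 1613)
1109·1281 = 1420629 ≡ 1189 (mod 1613)
355 ≠ 1189, so verification fails.

invalid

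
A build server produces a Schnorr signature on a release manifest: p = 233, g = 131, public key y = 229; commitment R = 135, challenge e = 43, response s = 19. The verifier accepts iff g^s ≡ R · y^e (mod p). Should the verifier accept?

g^s mod p:
131^2 = 17161 ≡ 152
131^4 ≡ 152^2 = 23104 ≡ 37
131^8 ≡ 37^2 = 1369 ≡ 204
131^16 ≡ 204^2 = 41616 ≡ 142
19 = 16 + 2 + 1, so 131^19 ≡ 142·152·131 ≡ 49 (mod 233)
R · y^e mod p:
229^2 = 52441 ≡ 16
229^4 ≡ 16^2 = 256 ≡ 23
229^8 ≡ 23^2 = 529 ≡ 63
229^16 ≡ 63^2 = 3969 ≡ 8
229^32 ≡ 8^2 = 64
43 = 32 + 8 + 2 + 1, so 229^43 ≡ 64·63·16·229 ≡ 116 (mod 233)
135·116 = 15660 ≡ 49 (mod 233)
49 ≡ 49 (mod 233); signature holds.

accept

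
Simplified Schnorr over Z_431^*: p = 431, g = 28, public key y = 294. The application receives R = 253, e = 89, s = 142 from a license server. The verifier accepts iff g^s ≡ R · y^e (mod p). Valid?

g^s mod p:
28^2 = 784 ≡ 353
28^4 ≡ 353^2 = 124609 ≡ 50
28^8 ≡ 50^2 = 2500 ≡ 345
28^16 ≡ 345^2 = 119025 ≡ 69
28^32 ≡ 69^2 = 4761 ≡ 20
28^64 ≡ 20^2 = 400
28^128 ≡ 400^2 = 160000 ≡ 99
142 = 128 + 8 + 4 + 2, so 28^142 ≡ 99·345·50·353 ≡ 360 (mod 431)
R · y^e mod p:
294^2 = 86436 ≡ 236
294^4 ≡ 236^2 = 55696 ≡ 97
294^8 ≡ 97^2 = 9409 ≡ 358
294^16 ≡ 358^2 = 128164 ≡ 157
294^32 ≡ 157^2 = 24649 ≡ 82
294^64 ≡ 82^2 = 6724 ≡ 259
89 = 64 + 16 + 8 + 1, so 294^89 ≡ 259·157·358·294 ≡ 182 (mod 431)
253·182 = 46046 ≡ 360 (mod 431)
360 ≡ 360 (mod 431); signature holds.

yes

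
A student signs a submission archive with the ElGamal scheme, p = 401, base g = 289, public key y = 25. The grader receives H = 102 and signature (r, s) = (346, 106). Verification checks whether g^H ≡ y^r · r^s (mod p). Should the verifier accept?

reject

Left side g^H mod p:
289^2 = 83521 ≡ 113
289^4 ≡ 113^2 = 12769 ≡ 338
289^8 ≡ 338^2 = 114244 ≡ 360
289^16 ≡ 360^2 = 129600 ≡ 77
289^32 ≡ 77^2 = 5929 ≡ 315
289^64 ≡ 315^2 = 99225 ≡ 178
102 = 64 + 32 + 4 + 2, so 289^102 ≡ 178·315·338·113 ≡ 288 (mod 401)
Right side y^r · r^s mod p:
25^2 = 625 ≡ 224
25^4 ≡ 224^2 = 50176 ≡ 51
25^8 ≡ 51^2 = 2601 ≡ 195
25^16 ≡ 195^2 = 38025 ≡ 331
25^32 ≡ 331^2 = 109561 ≡ 88
25^64 ≡ 88^2 = 7744 ≡ 125
25^128 ≡ 125^2 = 15625 ≡ 387
25^256 ≡ 387^2 = 149769 ≡ 196
346 = 256 + 64 + 16 + 8 + 2, so 25^346 ≡ 196·125·331·195·224 ≡ 173 (mod 401)
346^2 = 119716 ≡ 218
346^4 ≡ 218^2 = 47524 ≡ 206
346^8 ≡ 206^2 = 42436 ≡ 331
346^16 ≡ 331^2 = 109561 ≡ 88
346^32 ≡ 88^2 = 7744 ≡ 125
346^64 ≡ 125^2 = 15625 ≡ 387
106 = 64 + 32 + 8 + 2, so 346^106 ≡ 387·125·331·218 ≡ 4 (mod 401)
173·4 = 692 ≡ 291 (mod 401)
288 ≠ 291, so verification fails.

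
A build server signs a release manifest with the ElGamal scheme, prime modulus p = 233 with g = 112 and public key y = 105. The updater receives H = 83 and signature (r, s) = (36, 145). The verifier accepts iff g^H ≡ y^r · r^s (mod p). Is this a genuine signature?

Left side g^H mod p:
112^83 mod 233 = 226
Right side y^r · r^s mod p:
105^36 mod 233 = 76
36^145 mod 233 = 144
76·144 = 10944 ≡ 226 (mod 233)
226 ≡ 226 (mod 233), so the signature is genuine.

genuine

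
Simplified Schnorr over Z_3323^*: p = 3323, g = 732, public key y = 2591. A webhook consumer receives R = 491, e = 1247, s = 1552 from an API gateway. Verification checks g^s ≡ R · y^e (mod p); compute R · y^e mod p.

Squares mod 3323: 2591^1≡2591, 2591^2≡821, 2591^4≡2795, 2591^8≡2975, 2591^16≡1476, 2591^32≡2011, 2591^64≡30, 2591^128≡900, 2591^256≡2511, 2591^512≡1390, 2591^1024≡1437
1247 = 1024 + 128 + 64 + 16 + 8 + 4 + 2 + 1, so 2591^1247 ≡ 1437·900·30·1476·2975·2795·821·2591 ≡ 1065 (mod 3323)
R · y^e ≡ 491·1065 = 522915 ≡ 1204 (mod 3323)

1204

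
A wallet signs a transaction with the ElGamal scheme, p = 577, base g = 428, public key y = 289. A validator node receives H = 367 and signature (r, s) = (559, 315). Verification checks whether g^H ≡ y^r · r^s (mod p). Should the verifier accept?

reject

Left side g^H mod p:
Squares mod 577: 428^1≡428, 428^2≡275, 428^4≡38, 428^8≡290, 428^16≡435, 428^32≡546, 428^64≡384, 428^128≡321, 428^256≡335
367 = 256 + 64 + 32 + 8 + 4 + 2 + 1, so 428^367 ≡ 335·384·546·290·38·275·428 ≡ 304 (mod 577)
Right side y^r · r^s mod p:
Squares mod 577: 289^1≡289, 289^2≡433, 289^4≡541, 289^8≡142, 289^16≡546, 289^32≡384, 289^64≡321, 289^128≡335, 289^256≡287, 289^512≡435
559 = 512 + 32 + 8 + 4 + 2 + 1, so 289^559 ≡ 435·384·142·541·433·289 ≡ 93 (mod 577)
Squares mod 577: 559^1≡559, 559^2≡324, 559^4≡539, 559^8≡290, 559^16≡435, 559^32≡546, 559^64≡384, 559^128≡321, 559^256≡335
315 = 256 + 32 + 16 + 8 + 2 + 1, so 559^315 ≡ 335·546·435·290·324·559 ≡ 512 (mod 577)
93·512 = 47616 ≡ 302 (mod 577)
304 ≠ 302, so verification fails.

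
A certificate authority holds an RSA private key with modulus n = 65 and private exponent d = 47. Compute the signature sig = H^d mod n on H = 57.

H^2 ≡ 57^2 = 3249 ≡ 64
H^4 ≡ 64^2 = 4096 ≡ 1
H^8 ≡ 1^2 = 1
H^16 ≡ 1^2 = 1
H^32 ≡ 1^2 = 1
47 = 32 + 8 + 4 + 2 + 1, so H^47 ≡ 1·1·1·64·57 ≡ 8 (mod 65)

8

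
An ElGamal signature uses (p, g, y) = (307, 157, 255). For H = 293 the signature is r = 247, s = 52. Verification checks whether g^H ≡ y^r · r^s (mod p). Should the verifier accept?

Left side g^H mod p:
157^2 = 24649 ≡ 89
157^4 ≡ 89^2 = 7921 ≡ 246
157^8 ≡ 246^2 = 60516 ≡ 37
157^16 ≡ 37^2 = 1369 ≡ 141
157^32 ≡ 141^2 = 19881 ≡ 233
157^64 ≡ 233^2 = 54289 ≡ 257
157^128 ≡ 257^2 = 66049 ≡ 44
157^256 ≡ 44^2 = 1936 ≡ 94
293 = 256 + 32 + 4 + 1, so 157^293 ≡ 94·233·246·157 ≡ 147 (mod 307)
Right side y^r · r^s mod p:
255^2 = 65025 ≡ 248
255^4 ≡ 248^2 = 61504 ≡ 104
255^8 ≡ 104^2 = 10816 ≡ 71
255^16 ≡ 71^2 = 5041 ≡ 129
255^32 ≡ 129^2 = 16641 ≡ 63
255^64 ≡ 63^2 = 3969 ≡ 285
255^128 ≡ 285^2 = 81225 ≡ 177
247 = 128 + 64 + 32 + 16 + 4 + 2 + 1, so 255^247 ≡ 177·285·63·129·104·248·255 ≡ 190 (mod 307)
247^2 = 61009 ≡ 223
247^4 ≡ 223^2 = 49729 ≡ 302
247^8 ≡ 302^2 = 91204 ≡ 25
247^16 ≡ 25^2 = 625 ≡ 11
247^32 ≡ 11^2 = 121
52 = 32 + 16 + 4, so 247^52 ≡ 121·11·302 ≡ 99 (mod 307)
190·99 = 18810 ≡ 83 (mod 307)
147 ≠ 83, so verification fails.

reject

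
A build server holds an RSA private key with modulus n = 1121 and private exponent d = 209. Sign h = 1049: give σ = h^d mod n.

h^2 ≡ 1049^2 = 1100401 ≡ 700
h^4 ≡ 700^2 = 490000 ≡ 123
h^8 ≡ 123^2 = 15129 ≡ 556
h^16 ≡ 556^2 = 309136 ≡ 861
h^32 ≡ 861^2 = 741321 ≡ 340
h^64 ≡ 340^2 = 115600 ≡ 137
h^128 ≡ 137^2 = 18769 ≡ 833
209 = 128 + 64 + 16 + 1, so h^209 ≡ 833·137·861·1049 ≡ 491 (mod 1121)

491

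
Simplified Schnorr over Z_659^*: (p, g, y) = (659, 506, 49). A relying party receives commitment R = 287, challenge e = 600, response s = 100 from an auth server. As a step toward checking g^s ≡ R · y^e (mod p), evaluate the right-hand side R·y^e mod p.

206

49^2 = 2401 ≡ 424
49^4 ≡ 424^2 = 179776 ≡ 528
49^8 ≡ 528^2 = 278784 ≡ 27
49^16 ≡ 27^2 = 729 ≡ 70
49^32 ≡ 70^2 = 4900 ≡ 287
49^64 ≡ 287^2 = 82369 ≡ 653
49^128 ≡ 653^2 = 426409 ≡ 36
49^256 ≡ 36^2 = 1296 ≡ 637
49^512 ≡ 637^2 = 405769 ≡ 484
600 = 512 + 64 + 16 + 8, so 49^600 ≡ 484·653·70·27 ≡ 251 (mod 659)
R · y^e ≡ 287·251 = 72037 ≡ 206 (mod 659)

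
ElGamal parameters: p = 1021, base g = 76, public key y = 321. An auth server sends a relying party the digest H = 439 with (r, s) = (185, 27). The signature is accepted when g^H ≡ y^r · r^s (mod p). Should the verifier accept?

Left side g^H mod p:
76^2 = 5776 ≡ 671
76^4 ≡ 671^2 = 450241 ≡ 1001
76^8 ≡ 1001^2 = 1002001 ≡ 400
76^16 ≡ 400^2 = 160000 ≡ 724
76^32 ≡ 724^2 = 524176 ≡ 403
76^64 ≡ 403^2 = 162409 ≡ 70
76^128 ≡ 70^2 = 4900 ≡ 816
76^256 ≡ 816^2 = 665856 ≡ 164
439 = 256 + 128 + 32 + 16 + 4 + 2 + 1, so 76^439 ≡ 164·816·403·724·1001·671·76 ≡ 910 (mod 1021)
Right side y^r · r^s mod p:
321^2 = 103041 ≡ 941
321^4 ≡ 941^2 = 885481 ≡ 274
321^8 ≡ 274^2 = 75076 ≡ 543
321^16 ≡ 543^2 = 294849 ≡ 801
321^32 ≡ 801^2 = 641601 ≡ 413
321^64 ≡ 413^2 = 170569 ≡ 62
321^128 ≡ 62^2 = 3844 ≡ 781
185 = 128 + 32 + 16 + 8 + 1, so 321^185 ≡ 781·413·801·543·321 ≡ 291 (mod 1021)
185^2 = 34225 ≡ 532
185^4 ≡ 532^2 = 283024 ≡ 207
185^8 ≡ 207^2 = 42849 ≡ 988
185^16 ≡ 988^2 = 976144 ≡ 68
27 = 16 + 8 + 2 + 1, so 185^27 ≡ 68·988·532·185 ≡ 72 (mod 1021)
291·72 = 20952 ≡ 532 (mod 1021)
910 ≠ 532, so verification fails.

reject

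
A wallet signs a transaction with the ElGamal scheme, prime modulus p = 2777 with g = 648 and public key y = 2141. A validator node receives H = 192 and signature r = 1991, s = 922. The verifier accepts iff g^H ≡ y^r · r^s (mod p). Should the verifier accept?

reject

Left side g^H mod p:
648^2 = 419904 ≡ 577
648^4 ≡ 577^2 = 332929 ≡ 2466
648^8 ≡ 2466^2 = 6081156 ≡ 2303
648^16 ≡ 2303^2 = 5303809 ≡ 2516
648^32 ≡ 2516^2 = 6330256 ≡ 1473
648^64 ≡ 1473^2 = 2169729 ≡ 892
648^128 ≡ 892^2 = 795664 ≡ 1442
192 = 128 + 64, so 648^192 ≡ 1442·892 ≡ 513 (mod 2777)
Right side y^r · r^s mod p:
2141^2 = 4583881 ≡ 1831
2141^4 ≡ 1831^2 = 3352561 ≡ 722
2141^8 ≡ 722^2 = 521284 ≡ 1985
2141^16 ≡ 1985^2 = 3940225 ≡ 2439
2141^32 ≡ 2439^2 = 5948721 ≡ 387
2141^64 ≡ 387^2 = 149769 ≡ 2588
2141^128 ≡ 2588^2 = 6697744 ≡ 2397
2141^256 ≡ 2397^2 = 5745609 ≡ 2773
2141^512 ≡ 2773^2 = 7689529 ≡ 16
2141^1024 ≡ 16^2 = 256
1991 = 1024 + 512 + 256 + 128 + 64 + 4 + 2 + 1, so 2141^1991 ≡ 256·16·2773·2397·2588·722·1831·2141 ≡ 4 (mod 2777)
1991^2 = 3964081 ≡ 1302
1991^4 ≡ 1302^2 = 1695204 ≡ 1234
1991^8 ≡ 1234^2 = 1522756 ≡ 960
1991^16 ≡ 960^2 = 921600 ≡ 2413
1991^32 ≡ 2413^2 = 5822569 ≡ 1977
1991^64 ≡ 1977^2 = 3908529 ≡ 1290
1991^128 ≡ 1290^2 = 1664100 ≡ 677
1991^256 ≡ 677^2 = 458329 ≡ 124
1991^512 ≡ 124^2 = 15376 ≡ 1491
922 = 512 + 256 + 128 + 16 + 8 + 2, so 1991^922 ≡ 1491·124·677·2413·960·1302 ≡ 1552 (mod 2777)
4·1552 = 6208 ≡ 654 (mod 2777)
513 ≠ 654, so verification fails.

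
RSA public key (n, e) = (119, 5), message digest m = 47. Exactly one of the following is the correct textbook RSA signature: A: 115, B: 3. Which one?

A

Candidate A: 115^2 = 13225 ≡ 16; 115^4 ≡ 16^2 = 256 ≡ 18; 5 = 4 + 1, so 115^5 ≡ 18·115 ≡ 47 (mod 119)
  → matches m = 47
Candidate B: 3^2 = 9; 3^4 ≡ 9^2 = 81; 5 = 4 + 1, so 3^5 ≡ 81·3 ≡ 5 (mod 119)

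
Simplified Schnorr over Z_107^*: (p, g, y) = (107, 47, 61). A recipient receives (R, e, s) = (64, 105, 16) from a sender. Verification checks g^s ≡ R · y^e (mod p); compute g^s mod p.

47^2 = 2209 ≡ 69
47^4 ≡ 69^2 = 4761 ≡ 53
47^8 ≡ 53^2 = 2809 ≡ 27
47^16 ≡ 27^2 = 729 ≡ 87

87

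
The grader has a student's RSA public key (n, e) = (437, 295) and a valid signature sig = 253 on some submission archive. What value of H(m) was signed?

161

sig^2 ≡ 253^2 = 64009 ≡ 207
sig^4 ≡ 207^2 = 42849 ≡ 23
sig^8 ≡ 23^2 = 529 ≡ 92
sig^16 ≡ 92^2 = 8464 ≡ 161
sig^32 ≡ 161^2 = 25921 ≡ 138
sig^64 ≡ 138^2 = 19044 ≡ 253
sig^128 ≡ 253^2 = 64009 ≡ 207
sig^256 ≡ 207^2 = 42849 ≡ 23
295 = 256 + 32 + 4 + 2 + 1, so sig^295 ≡ 23·138·23·207·253 ≡ 161 (mod 437)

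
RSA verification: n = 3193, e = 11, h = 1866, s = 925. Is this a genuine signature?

Squares mod 3193: s^1≡925, s^2≡3094, s^4≡222, s^8≡1389
11 = 8 + 2 + 1, so s^11 ≡ 1389·3094·925 ≡ 1866 (mod 3193)
s^11 mod 3193 = 1866 matches h.

genuine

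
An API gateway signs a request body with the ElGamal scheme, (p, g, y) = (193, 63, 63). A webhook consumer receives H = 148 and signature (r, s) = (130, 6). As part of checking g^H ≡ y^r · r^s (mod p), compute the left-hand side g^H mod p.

63^148 mod 193 = 108

108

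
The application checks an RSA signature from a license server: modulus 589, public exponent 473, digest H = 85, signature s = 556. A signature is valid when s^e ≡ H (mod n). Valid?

yes

s^473 mod 589 = 85
Since 85 equals the digest 85, verification succeeds.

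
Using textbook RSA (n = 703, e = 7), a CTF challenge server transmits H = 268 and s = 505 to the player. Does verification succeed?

Squares mod 703: s^1≡505, s^2≡539, s^4≡182
7 = 4 + 2 + 1, so s^7 ≡ 182·539·505 ≡ 486 (mod 703)
s^7 mod 703 = 486, but H = 268.

fails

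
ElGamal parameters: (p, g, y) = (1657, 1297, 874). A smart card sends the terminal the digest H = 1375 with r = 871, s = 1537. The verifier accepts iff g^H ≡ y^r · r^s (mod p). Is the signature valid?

valid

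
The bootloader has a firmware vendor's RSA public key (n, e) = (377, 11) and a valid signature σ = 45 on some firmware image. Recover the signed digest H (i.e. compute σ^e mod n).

141

Squares mod 377: σ^1≡45, σ^2≡140, σ^4≡373, σ^8≡16
11 = 8 + 2 + 1, so σ^11 ≡ 16·140·45 ≡ 141 (mod 377)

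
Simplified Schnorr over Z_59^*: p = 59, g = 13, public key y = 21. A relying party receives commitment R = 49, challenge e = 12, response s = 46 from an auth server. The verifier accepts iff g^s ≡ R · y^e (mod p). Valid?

g^s mod p:
Squares mod 59: 13^1≡13, 13^2≡51, 13^4≡5, 13^8≡25, 13^16≡35, 13^32≡45
46 = 32 + 8 + 4 + 2, so 13^46 ≡ 45·25·5·51 ≡ 17 (mod 59)
R · y^e mod p:
Squares mod 59: 21^1≡21, 21^2≡28, 21^4≡17, 21^8≡53
12 = 8 + 4, so 21^12 ≡ 53·17 ≡ 16 (mod 59)
49·16 = 784 ≡ 17 (mod 59)
17 ≡ 17 (mod 59); signature holds.

yes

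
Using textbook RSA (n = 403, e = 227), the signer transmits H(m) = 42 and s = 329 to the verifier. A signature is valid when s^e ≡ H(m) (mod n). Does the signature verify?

does not verify

Squares mod 403: s^1≡329, s^2≡237, s^4≡152, s^8≡133, s^16≡360, s^32≡237, s^64≡152, s^128≡133
227 = 128 + 64 + 32 + 2 + 1, so s^227 ≡ 133·152·237·237·329 ≡ 361 (mod 403)
s^227 mod 403 = 361, but H(m) = 42.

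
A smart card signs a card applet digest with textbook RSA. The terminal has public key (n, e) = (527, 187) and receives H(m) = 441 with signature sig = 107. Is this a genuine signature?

sig^187 mod 527 = 453
The recovered value 453 does not match the digest 441.

forged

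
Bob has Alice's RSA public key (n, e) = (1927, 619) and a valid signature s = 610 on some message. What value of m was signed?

1033

s^2 ≡ 610^2 = 372100 ≡ 189
s^4 ≡ 189^2 = 35721 ≡ 1035
s^8 ≡ 1035^2 = 1071225 ≡ 1740
s^16 ≡ 1740^2 = 3027600 ≡ 283
s^32 ≡ 283^2 = 80089 ≡ 1082
s^64 ≡ 1082^2 = 1170724 ≡ 1035
s^128 ≡ 1035^2 = 1071225 ≡ 1740
s^256 ≡ 1740^2 = 3027600 ≡ 283
s^512 ≡ 283^2 = 80089 ≡ 1082
619 = 512 + 64 + 32 + 8 + 2 + 1, so s^619 ≡ 1082·1035·1082·1740·189·610 ≡ 1033 (mod 1927)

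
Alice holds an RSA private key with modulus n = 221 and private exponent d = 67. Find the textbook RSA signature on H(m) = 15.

(H(m))^2 ≡ 15^2 = 225 ≡ 4
(H(m))^4 ≡ 4^2 = 16
(H(m))^8 ≡ 16^2 = 256 ≡ 35
(H(m))^16 ≡ 35^2 = 1225 ≡ 120
(H(m))^32 ≡ 120^2 = 14400 ≡ 35
(H(m))^64 ≡ 35^2 = 1225 ≡ 120
67 = 64 + 2 + 1, so (H(m))^67 ≡ 120·4·15 ≡ 128 (mod 221)

128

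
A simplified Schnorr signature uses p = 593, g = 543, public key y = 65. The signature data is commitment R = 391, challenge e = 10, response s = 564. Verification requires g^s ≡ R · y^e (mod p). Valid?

no

g^s mod p:
543^2 = 294849 ≡ 128
543^4 ≡ 128^2 = 16384 ≡ 373
543^8 ≡ 373^2 = 139129 ≡ 367
543^16 ≡ 367^2 = 134689 ≡ 78
543^32 ≡ 78^2 = 6084 ≡ 154
543^64 ≡ 154^2 = 23716 ≡ 589
543^128 ≡ 589^2 = 346921 ≡ 16
543^256 ≡ 16^2 = 256
543^512 ≡ 256^2 = 65536 ≡ 306
564 = 512 + 32 + 16 + 4, so 543^564 ≡ 306·154·78·373 ≡ 168 (mod 593)
R · y^e mod p:
65^2 = 4225 ≡ 74
65^4 ≡ 74^2 = 5476 ≡ 139
65^8 ≡ 139^2 = 19321 ≡ 345
10 = 8 + 2, so 65^10 ≡ 345·74 ≡ 31 (mod 593)
391·31 = 12121 ≡ 261 (mod 593)
168 ≠ 261; the check fails.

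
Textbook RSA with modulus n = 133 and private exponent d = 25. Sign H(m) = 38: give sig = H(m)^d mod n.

(H(m))^2 ≡ 38^2 = 1444 ≡ 114
(H(m))^4 ≡ 114^2 = 12996 ≡ 95
(H(m))^8 ≡ 95^2 = 9025 ≡ 114
(H(m))^16 ≡ 114^2 = 12996 ≡ 95
25 = 16 + 8 + 1, so (H(m))^25 ≡ 95·114·38 ≡ 38 (mod 133)

38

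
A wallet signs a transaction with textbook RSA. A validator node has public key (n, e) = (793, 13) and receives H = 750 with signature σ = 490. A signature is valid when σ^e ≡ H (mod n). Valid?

σ^2 ≡ 490^2 = 240100 ≡ 614
σ^4 ≡ 614^2 = 376996 ≡ 321
σ^8 ≡ 321^2 = 103041 ≡ 744
13 = 8 + 4 + 1, so σ^13 ≡ 744·321·490 ≡ 750 (mod 793)
σ^13 mod 793 = 750 matches H.

yes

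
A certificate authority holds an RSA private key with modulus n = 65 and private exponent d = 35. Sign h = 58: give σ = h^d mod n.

37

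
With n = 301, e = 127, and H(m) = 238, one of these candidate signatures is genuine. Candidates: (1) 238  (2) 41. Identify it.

Candidate 1: 238^127 mod 301 = 238
  → matches H(m) = 238
Candidate 2: 41^127 mod 301 = 41

1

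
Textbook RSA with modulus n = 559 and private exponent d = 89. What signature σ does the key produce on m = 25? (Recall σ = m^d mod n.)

m^2 ≡ 25^2 = 625 ≡ 66
m^4 ≡ 66^2 = 4356 ≡ 443
m^8 ≡ 443^2 = 196249 ≡ 40
m^16 ≡ 40^2 = 1600 ≡ 482
m^32 ≡ 482^2 = 232324 ≡ 339
m^64 ≡ 339^2 = 114921 ≡ 326
89 = 64 + 16 + 8 + 1, so m^89 ≡ 326·482·40·25 ≡ 454 (mod 559)

454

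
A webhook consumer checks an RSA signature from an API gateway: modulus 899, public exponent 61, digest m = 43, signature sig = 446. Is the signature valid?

valid

Squares mod 899: sig^1≡446, sig^2≡237, sig^4≡431, sig^8≡567, sig^16≡546, sig^32≡547
61 = 32 + 16 + 8 + 4 + 1, so sig^61 ≡ 547·546·567·431·446 ≡ 43 (mod 899)
Since 43 equals the digest 43, verification succeeds.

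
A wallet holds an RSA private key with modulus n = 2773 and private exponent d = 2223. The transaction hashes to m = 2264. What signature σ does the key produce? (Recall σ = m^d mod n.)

Squares mod 2773: m^1≡2264, m^2≡1192, m^4≡1088, m^8≡2446, m^16≡1555, m^32≡2742, m^64≡961, m^128≡112, m^256≡1452, m^512≡824, m^1024≡2364, m^2048≡901
2223 = 2048 + 128 + 32 + 8 + 4 + 2 + 1, so m^2223 ≡ 901·112·2742·2446·1088·1192·2264 ≡ 588 (mod 2773)

588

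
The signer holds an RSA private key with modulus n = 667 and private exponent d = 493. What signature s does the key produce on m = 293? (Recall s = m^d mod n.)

582

Squares mod 667: m^1≡293, m^2≡473, m^4≡284, m^8≡616, m^16≡600, m^32≡487, m^64≡384, m^128≡49, m^256≡400
493 = 256 + 128 + 64 + 32 + 8 + 4 + 1, so m^493 ≡ 400·49·384·487·616·284·293 ≡ 582 (mod 667)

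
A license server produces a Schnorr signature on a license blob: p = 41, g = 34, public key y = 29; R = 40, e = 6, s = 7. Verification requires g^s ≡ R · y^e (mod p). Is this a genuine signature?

g^s mod p:
Squares mod 41: 34^1≡34, 34^2≡8, 34^4≡23
7 = 4 + 2 + 1, so 34^7 ≡ 23·8·34 ≡ 24 (mod 41)
R · y^e mod p:
Squares mod 41: 29^1≡29, 29^2≡21, 29^4≡31
6 = 4 + 2, so 29^6 ≡ 31·21 ≡ 36 (mod 41)
40·36 = 1440 ≡ 5 (mod 41)
24 ≠ 5; the check fails.

forged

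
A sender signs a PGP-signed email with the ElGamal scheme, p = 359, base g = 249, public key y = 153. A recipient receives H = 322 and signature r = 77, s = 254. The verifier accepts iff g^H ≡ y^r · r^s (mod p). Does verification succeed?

Left side g^H mod p:
249^2 = 62001 ≡ 253
249^4 ≡ 253^2 = 64009 ≡ 107
249^8 ≡ 107^2 = 11449 ≡ 320
249^16 ≡ 320^2 = 102400 ≡ 85
249^32 ≡ 85^2 = 7225 ≡ 45
249^64 ≡ 45^2 = 2025 ≡ 230
249^128 ≡ 230^2 = 52900 ≡ 127
249^256 ≡ 127^2 = 16129 ≡ 333
322 = 256 + 64 + 2, so 249^322 ≡ 333·230·253 ≡ 245 (mod 359)
Right side y^r · r^s mod p:
153^2 = 23409 ≡ 74
153^4 ≡ 74^2 = 5476 ≡ 91
153^8 ≡ 91^2 = 8281 ≡ 24
153^16 ≡ 24^2 = 576 ≡ 217
153^32 ≡ 217^2 = 47089 ≡ 60
153^64 ≡ 60^2 = 3600 ≡ 10
77 = 64 + 8 + 4 + 1, so 153^77 ≡ 10·24·91·153 ≡ 307 (mod 359)
77^2 = 5929 ≡ 185
77^4 ≡ 185^2 = 34225 ≡ 120
77^8 ≡ 120^2 = 14400 ≡ 40
77^16 ≡ 40^2 = 1600 ≡ 164
77^32 ≡ 164^2 = 26896 ≡ 330
77^64 ≡ 330^2 = 108900 ≡ 123
77^128 ≡ 123^2 = 15129 ≡ 51
254 = 128 + 64 + 32 + 16 + 8 + 4 + 2, so 77^254 ≡ 51·123·330·164·40·120·185 ≡ 16 (mod 359)
307·16 = 4912 ≡ 245 (mod 359)
245 ≡ 245 (mod 359), so the signature is genuine.

passes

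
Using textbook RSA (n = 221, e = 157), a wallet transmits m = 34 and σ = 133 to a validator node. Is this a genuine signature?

forged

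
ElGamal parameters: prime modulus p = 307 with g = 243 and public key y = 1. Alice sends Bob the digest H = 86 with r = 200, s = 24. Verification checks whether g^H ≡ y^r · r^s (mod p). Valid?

Left side g^H mod p:
243^86 mod 307 = 64
Right side y^r · r^s mod p:
1^200 mod 307 = 1
200^24 mod 307 = 103
1·103 = 103 ≡ 103 (mod 307)
64 ≠ 103, so verification fails.

no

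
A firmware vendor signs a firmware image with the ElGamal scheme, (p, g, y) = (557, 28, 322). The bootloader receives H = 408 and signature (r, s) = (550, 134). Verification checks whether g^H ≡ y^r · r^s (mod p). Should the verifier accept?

reject

Left side g^H mod p:
28^2 = 784 ≡ 227
28^4 ≡ 227^2 = 51529 ≡ 285
28^8 ≡ 285^2 = 81225 ≡ 460
28^16 ≡ 460^2 = 211600 ≡ 497
28^32 ≡ 497^2 = 247009 ≡ 258
28^64 ≡ 258^2 = 66564 ≡ 281
28^128 ≡ 281^2 = 78961 ≡ 424
28^256 ≡ 424^2 = 179776 ≡ 422
408 = 256 + 128 + 16 + 8, so 28^408 ≡ 422·424·497·460 ≡ 444 (mod 557)
Right side y^r · r^s mod p:
322^2 = 103684 ≡ 82
322^4 ≡ 82^2 = 6724 ≡ 40
322^8 ≡ 40^2 = 1600 ≡ 486
322^16 ≡ 486^2 = 236196 ≡ 28
322^32 ≡ 28^2 = 784 ≡ 227
322^64 ≡ 227^2 = 51529 ≡ 285
322^128 ≡ 285^2 = 81225 ≡ 460
322^256 ≡ 460^2 = 211600 ≡ 497
322^512 ≡ 497^2 = 247009 ≡ 258
550 = 512 + 32 + 4 + 2, so 322^550 ≡ 258·227·40·82 ≡ 548 (mod 557)
550^2 = 302500 ≡ 49
550^4 ≡ 49^2 = 2401 ≡ 173
550^8 ≡ 173^2 = 29929 ≡ 408
550^16 ≡ 408^2 = 166464 ≡ 478
550^32 ≡ 478^2 = 228484 ≡ 114
550^64 ≡ 114^2 = 12996 ≡ 185
550^128 ≡ 185^2 = 34225 ≡ 248
134 = 128 + 4 + 2, so 550^134 ≡ 248·173·49 ≡ 178 (mod 557)
548·178 = 97544 ≡ 69 (mod 557)
444 ≠ 69, so verification fails.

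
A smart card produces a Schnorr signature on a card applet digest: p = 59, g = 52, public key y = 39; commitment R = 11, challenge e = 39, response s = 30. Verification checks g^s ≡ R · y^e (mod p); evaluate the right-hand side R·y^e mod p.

7

39^2 = 1521 ≡ 46
39^4 ≡ 46^2 = 2116 ≡ 51
39^8 ≡ 51^2 = 2601 ≡ 5
39^16 ≡ 5^2 = 25
39^32 ≡ 25^2 = 625 ≡ 35
39 = 32 + 4 + 2 + 1, so 39^39 ≡ 35·51·46·39 ≡ 6 (mod 59)
R · y^e ≡ 11·6 = 66 ≡ 7 (mod 59)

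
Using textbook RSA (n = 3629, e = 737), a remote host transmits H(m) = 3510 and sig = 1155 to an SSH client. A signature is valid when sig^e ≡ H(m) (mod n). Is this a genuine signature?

sig^2 ≡ 1155^2 = 1334025 ≡ 2182
sig^4 ≡ 2182^2 = 4761124 ≡ 3505
sig^8 ≡ 3505^2 = 12285025 ≡ 860
sig^16 ≡ 860^2 = 739600 ≡ 2913
sig^32 ≡ 2913^2 = 8485569 ≡ 967
sig^64 ≡ 967^2 = 935089 ≡ 2436
sig^128 ≡ 2436^2 = 5934096 ≡ 681
sig^256 ≡ 681^2 = 463761 ≡ 2878
sig^512 ≡ 2878^2 = 8282884 ≡ 1506
737 = 512 + 128 + 64 + 32 + 1, so sig^737 ≡ 1506·681·2436·967·1155 ≡ 3510 (mod 3629)
3510 = H(m), so the signature checks out.

genuine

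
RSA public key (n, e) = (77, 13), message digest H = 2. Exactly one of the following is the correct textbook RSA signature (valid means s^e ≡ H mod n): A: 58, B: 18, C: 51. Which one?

C

Candidate A: Squares mod 77: 58^1≡58, 58^2≡53, 58^4≡37, 58^8≡60; 13 = 8 + 4 + 1, so 58^13 ≡ 60·37·58 ≡ 16 (mod 77)
Candidate B: Squares mod 77: 18^1≡18, 18^2≡16, 18^4≡25, 18^8≡9; 13 = 8 + 4 + 1, so 18^13 ≡ 9·25·18 ≡ 46 (mod 77)
Candidate C: Squares mod 77: 51^1≡51, 51^2≡60, 51^4≡58, 51^8≡53; 13 = 8 + 4 + 1, so 51^13 ≡ 53·58·51 ≡ 2 (mod 77)
  → matches H = 2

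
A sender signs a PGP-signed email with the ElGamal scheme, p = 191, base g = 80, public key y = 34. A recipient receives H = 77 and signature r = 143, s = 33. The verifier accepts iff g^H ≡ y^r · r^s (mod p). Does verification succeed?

fails

Left side g^H mod p:
Squares mod 191: 80^1≡80, 80^2≡97, 80^4≡50, 80^8≡17, 80^16≡98, 80^32≡54, 80^64≡51
77 = 64 + 8 + 4 + 1, so 80^77 ≡ 51·17·50·80 ≡ 13 (mod 191)
Right side y^r · r^s mod p:
Squares mod 191: 34^1≡34, 34^2≡10, 34^4≡100, 34^8≡68, 34^16≡40, 34^32≡72, 34^64≡27, 34^128≡156
143 = 128 + 8 + 4 + 2 + 1, so 34^143 ≡ 156·68·100·10·34 ≡ 15 (mod 191)
Squares mod 191: 143^1≡143, 143^2≡12, 143^4≡144, 143^8≡108, 143^16≡13, 143^32≡169
33 = 32 + 1, so 143^33 ≡ 169·143 ≡ 101 (mod 191)
15·101 = 1515 ≡ 178 (mod 191)
13 ≠ 178, so verification fails.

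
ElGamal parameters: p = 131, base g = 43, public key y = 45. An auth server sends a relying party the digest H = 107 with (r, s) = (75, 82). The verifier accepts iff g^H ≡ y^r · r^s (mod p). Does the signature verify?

Left side g^H mod p:
43^2 = 1849 ≡ 15
43^4 ≡ 15^2 = 225 ≡ 94
43^8 ≡ 94^2 = 8836 ≡ 59
43^16 ≡ 59^2 = 3481 ≡ 75
43^32 ≡ 75^2 = 5625 ≡ 123
43^64 ≡ 123^2 = 15129 ≡ 64
107 = 64 + 32 + 8 + 2 + 1, so 43^107 ≡ 64·123·59·15·43 ≡ 125 (mod 131)
Right side y^r · r^s mod p:
45^2 = 2025 ≡ 60
45^4 ≡ 60^2 = 3600 ≡ 63
45^8 ≡ 63^2 = 3969 ≡ 39
45^16 ≡ 39^2 = 1521 ≡ 80
45^32 ≡ 80^2 = 6400 ≡ 112
45^64 ≡ 112^2 = 12544 ≡ 99
75 = 64 + 8 + 2 + 1, so 45^75 ≡ 99·39·60·45 ≡ 113 (mod 131)
75^2 = 5625 ≡ 123
75^4 ≡ 123^2 = 15129 ≡ 64
75^8 ≡ 64^2 = 4096 ≡ 35
75^16 ≡ 35^2 = 1225 ≡ 46
75^32 ≡ 46^2 = 2116 ≡ 20
75^64 ≡ 20^2 = 400 ≡ 7
82 = 64 + 16 + 2, so 75^82 ≡ 7·46·123 ≡ 44 (mod 131)
113·44 = 4972 ≡ 125 (mod 131)
125 ≡ 125 (mod 131), so the signature is genuine.

verifies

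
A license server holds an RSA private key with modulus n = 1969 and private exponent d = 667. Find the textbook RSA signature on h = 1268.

141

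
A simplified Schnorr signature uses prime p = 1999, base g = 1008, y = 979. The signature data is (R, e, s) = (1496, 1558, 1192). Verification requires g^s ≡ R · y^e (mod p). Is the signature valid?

g^s mod p:
1008^2 = 1016064 ≡ 572
1008^4 ≡ 572^2 = 327184 ≡ 1347
1008^8 ≡ 1347^2 = 1814409 ≡ 1316
1008^16 ≡ 1316^2 = 1731856 ≡ 722
1008^32 ≡ 722^2 = 521284 ≡ 1544
1008^64 ≡ 1544^2 = 2383936 ≡ 1128
1008^128 ≡ 1128^2 = 1272384 ≡ 1020
1008^256 ≡ 1020^2 = 1040400 ≡ 920
1008^512 ≡ 920^2 = 846400 ≡ 823
1008^1024 ≡ 823^2 = 677329 ≡ 1667
1192 = 1024 + 128 + 32 + 8, so 1008^1192 ≡ 1667·1020·1544·1316 ≡ 1347 (mod 1999)
R · y^e mod p:
979^2 = 958441 ≡ 920
979^4 ≡ 920^2 = 846400 ≡ 823
979^8 ≡ 823^2 = 677329 ≡ 1667
979^16 ≡ 1667^2 = 2778889 ≡ 279
979^32 ≡ 279^2 = 77841 ≡ 1879
979^64 ≡ 1879^2 = 3530641 ≡ 407
979^128 ≡ 407^2 = 165649 ≡ 1731
979^256 ≡ 1731^2 = 2996361 ≡ 1859
979^512 ≡ 1859^2 = 3455881 ≡ 1609
979^1024 ≡ 1609^2 = 2588881 ≡ 176
1558 = 1024 + 512 + 16 + 4 + 2, so 979^1558 ≡ 176·1609·279·823·920 ≡ 572 (mod 1999)
1496·572 = 855712 ≡ 140 (mod 1999)
1347 ≠ 140; the check fails.

invalid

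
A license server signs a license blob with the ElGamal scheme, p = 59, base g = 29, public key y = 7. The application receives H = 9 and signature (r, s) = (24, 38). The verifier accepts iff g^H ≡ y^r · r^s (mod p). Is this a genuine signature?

forged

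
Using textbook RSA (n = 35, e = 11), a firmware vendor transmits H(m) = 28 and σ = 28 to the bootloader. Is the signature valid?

σ^2 ≡ 28^2 = 784 ≡ 14
σ^4 ≡ 14^2 = 196 ≡ 21
σ^8 ≡ 21^2 = 441 ≡ 21
11 = 8 + 2 + 1, so σ^11 ≡ 21·14·28 ≡ 7 (mod 35)
7 ≠ 28, so verification fails.

invalid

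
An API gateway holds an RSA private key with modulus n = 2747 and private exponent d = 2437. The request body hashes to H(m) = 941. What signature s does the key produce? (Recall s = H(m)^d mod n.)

2219

(H(m))^2 ≡ 941^2 = 885481 ≡ 947
(H(m))^4 ≡ 947^2 = 896809 ≡ 1287
(H(m))^8 ≡ 1287^2 = 1656369 ≡ 2675
(H(m))^16 ≡ 2675^2 = 7155625 ≡ 2437
(H(m))^32 ≡ 2437^2 = 5938969 ≡ 2702
(H(m))^64 ≡ 2702^2 = 7300804 ≡ 2025
(H(m))^128 ≡ 2025^2 = 4100625 ≡ 2101
(H(m))^256 ≡ 2101^2 = 4414201 ≡ 2519
(H(m))^512 ≡ 2519^2 = 6345361 ≡ 2538
(H(m))^1024 ≡ 2538^2 = 6441444 ≡ 2476
(H(m))^2048 ≡ 2476^2 = 6130576 ≡ 2019
2437 = 2048 + 256 + 128 + 4 + 1, so (H(m))^2437 ≡ 2019·2519·2101·1287·941 ≡ 2219 (mod 2747)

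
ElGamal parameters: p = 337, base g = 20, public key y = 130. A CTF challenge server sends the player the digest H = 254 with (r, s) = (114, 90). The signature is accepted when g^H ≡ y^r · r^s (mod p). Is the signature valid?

invalid

Left side g^H mod p:
20^2 = 400 ≡ 63
20^4 ≡ 63^2 = 3969 ≡ 262
20^8 ≡ 262^2 = 68644 ≡ 233
20^16 ≡ 233^2 = 54289 ≡ 32
20^32 ≡ 32^2 = 1024 ≡ 13
20^64 ≡ 13^2 = 169
20^128 ≡ 169^2 = 28561 ≡ 253
254 = 128 + 64 + 32 + 16 + 8 + 4 + 2, so 20^254 ≡ 253·169·13·32·233·262·63 ≡ 112 (mod 337)
Right side y^r · r^s mod p:
130^2 = 16900 ≡ 50
130^4 ≡ 50^2 = 2500 ≡ 141
130^8 ≡ 141^2 = 19881 ≡ 335
130^16 ≡ 335^2 = 112225 ≡ 4
130^32 ≡ 4^2 = 16
130^64 ≡ 16^2 = 256
114 = 64 + 32 + 16 + 2, so 130^114 ≡ 256·16·4·50 ≡ 290 (mod 337)
114^2 = 12996 ≡ 190
114^4 ≡ 190^2 = 36100 ≡ 41
114^8 ≡ 41^2 = 1681 ≡ 333
114^16 ≡ 333^2 = 110889 ≡ 16
114^32 ≡ 16^2 = 256
114^64 ≡ 256^2 = 65536 ≡ 158
90 = 64 + 16 + 8 + 2, so 114^90 ≡ 158·16·333·190 ≡ 294 (mod 337)
290·294 = 85260 ≡ 336 (mod 337)
112 ≠ 336, so verification fails.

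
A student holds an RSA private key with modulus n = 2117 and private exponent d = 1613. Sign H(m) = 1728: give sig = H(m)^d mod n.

(H(m))^2 ≡ 1728^2 = 2985984 ≡ 1014
(H(m))^4 ≡ 1014^2 = 1028196 ≡ 1451
(H(m))^8 ≡ 1451^2 = 2105401 ≡ 1103
(H(m))^16 ≡ 1103^2 = 1216609 ≡ 1451
(H(m))^32 ≡ 1451^2 = 2105401 ≡ 1103
(H(m))^64 ≡ 1103^2 = 1216609 ≡ 1451
(H(m))^128 ≡ 1451^2 = 2105401 ≡ 1103
(H(m))^256 ≡ 1103^2 = 1216609 ≡ 1451
(H(m))^512 ≡ 1451^2 = 2105401 ≡ 1103
(H(m))^1024 ≡ 1103^2 = 1216609 ≡ 1451
1613 = 1024 + 512 + 64 + 8 + 4 + 1, so (H(m))^1613 ≡ 1451·1103·1451·1103·1451·1728 ≡ 800 (mod 2117)

800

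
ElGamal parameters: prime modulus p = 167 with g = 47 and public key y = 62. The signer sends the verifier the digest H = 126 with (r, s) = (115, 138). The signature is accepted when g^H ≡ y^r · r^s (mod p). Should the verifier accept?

accept

Left side g^H mod p:
Squares mod 167: 47^1≡47, 47^2≡38, 47^4≡108, 47^8≡141, 47^16≡8, 47^32≡64, 47^64≡88
126 = 64 + 32 + 16 + 8 + 4 + 2, so 47^126 ≡ 88·64·8·141·108·38 ≡ 28 (mod 167)
Right side y^r · r^s mod p:
Squares mod 167: 62^1≡62, 62^2≡3, 62^4≡9, 62^8≡81, 62^16≡48, 62^32≡133, 62^64≡154
115 = 64 + 32 + 16 + 2 + 1, so 62^115 ≡ 154·133·48·3·62 ≡ 133 (mod 167)
Squares mod 167: 115^1≡115, 115^2≡32, 115^4≡22, 115^8≡150, 115^16≡122, 115^32≡21, 115^64≡107, 115^128≡93
138 = 128 + 8 + 2, so 115^138 ≡ 93·150·32 ≡ 9 (mod 167)
133·9 = 1197 ≡ 28 (mod 167)
28 ≡ 28 (mod 167), so the signature is genuine.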